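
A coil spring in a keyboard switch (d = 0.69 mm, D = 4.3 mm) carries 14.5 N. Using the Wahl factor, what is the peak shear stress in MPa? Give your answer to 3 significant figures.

600 MPa

Spring index C = D/d = 4.3/0.69 = 6.2319
K_W = (4C−1)/(4C−4) + 0.615/C = 23.928/20.928 + 0.0987 = 1.2420
τ₀ = 8FD/(πd³) = 8·14.5·4.3/(π·0.69³) = 498.8/1.032 = 483.31 MPa
τ_max = K·τ₀ = 1.2420 × 483.31 = 600.29 MPa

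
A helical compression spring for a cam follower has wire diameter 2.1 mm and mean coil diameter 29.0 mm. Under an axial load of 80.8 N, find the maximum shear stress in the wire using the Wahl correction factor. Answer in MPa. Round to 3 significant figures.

Spring index C = D/d = 29.0/2.1 = 13.8095
K_W = (4C−1)/(4C−4) + 0.615/C = 54.238/51.238 + 0.0445 = 1.1031
τ₀ = 8FD/(πd³) = 8·80.8·29.0/(π·2.1³) = 18745.6/29.094 = 644.31 MPa
τ_max = K·τ₀ = 1.1031 × 644.31 = 710.72 MPa

711 MPa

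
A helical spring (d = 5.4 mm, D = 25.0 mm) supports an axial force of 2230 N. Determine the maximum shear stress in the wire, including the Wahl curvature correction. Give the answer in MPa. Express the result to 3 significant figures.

Spring index C = D/d = 25.0/5.4 = 4.6296
K_W = (4C−1)/(4C−4) + 0.615/C = 17.519/14.519 + 0.1328 = 1.3395
τ₀ = 8FD/(πd³) = 8·2230·25.0/(π·5.4³) = 446000/494.69 = 901.58 MPa
τ_max = K·τ₀ = 1.3395 × 901.58 = 1207.6 MPa

1210 MPa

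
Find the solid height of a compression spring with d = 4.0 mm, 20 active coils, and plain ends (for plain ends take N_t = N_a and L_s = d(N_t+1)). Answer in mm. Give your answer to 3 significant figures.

84.0 mm

plain ends: N_t = N_a = 20
L_s = d·(N_t+1) = 4.0 × 21 = 84 mm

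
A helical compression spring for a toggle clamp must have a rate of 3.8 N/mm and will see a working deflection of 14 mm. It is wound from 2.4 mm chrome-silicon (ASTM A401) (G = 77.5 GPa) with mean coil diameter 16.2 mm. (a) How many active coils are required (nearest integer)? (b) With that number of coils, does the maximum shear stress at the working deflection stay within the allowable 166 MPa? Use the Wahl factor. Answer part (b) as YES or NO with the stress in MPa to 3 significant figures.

(a) 20 coils; (b) NO, τ_max = 193 MPa

N_a = Gd⁴/(8D³k) = (77.5×10³)(2.4⁴)/(8·16.2³·3.8) = 19.89 → N_a = 20
Actual rate k = Gd⁴/(8D³·20) = 3.7799 N/mm
Working load F = kδ = 3.7799·14 = 52.919 N
C = 16.2/2.4 = 6.7500; K_W = (4C−1)/(4C−4)+0.615/C = 1.2215
τ_max = K_W·8FD/(πd³) = 1.2215·157.92 = 192.9 MPa
τ_max > 166 MPa → exceeds allowable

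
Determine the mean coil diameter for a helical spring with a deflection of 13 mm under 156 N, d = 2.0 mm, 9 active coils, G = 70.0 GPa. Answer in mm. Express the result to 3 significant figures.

Required rate k = F/δ = 156/13 = 12 N/mm
D = (Gd⁴/(8N_a·k))^(1/3) = (70.0×10³·2.0⁴/(8·9·12))^(1/3)
  = (1296.3)^(1/3) = 10.9036 mm

10.9 mm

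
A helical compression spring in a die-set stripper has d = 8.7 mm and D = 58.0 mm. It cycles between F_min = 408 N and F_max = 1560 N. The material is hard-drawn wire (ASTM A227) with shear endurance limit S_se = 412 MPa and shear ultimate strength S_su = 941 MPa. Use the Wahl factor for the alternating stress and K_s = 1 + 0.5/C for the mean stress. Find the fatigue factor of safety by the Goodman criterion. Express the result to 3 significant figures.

C = D/d = 58.0/8.7 = 6.6667; K_W = (4C−1)/(4C−4)+0.615/C = 1.2246; K_s = 1+0.5/C = 1.0750
F_a = (F_max−F_min)/2 = 576 N; F_m = (F_max+F_min)/2 = 984 N
τ_a = K_W·8F_aD/(πd³) = 1.2246 × 129.19 = 158.21 MPa
τ_m = K_s·8F_mD/(πd³) = 1.0750 × 220.7 = 237.25 MPa
Goodman: 1/n_f = τ_a/S_se + τ_m/S_su = 158.21/412 + 237.25/941 = 0.38400 + 0.25213 = 0.63613
n_f = 1/0.63613 = 1.572

1.57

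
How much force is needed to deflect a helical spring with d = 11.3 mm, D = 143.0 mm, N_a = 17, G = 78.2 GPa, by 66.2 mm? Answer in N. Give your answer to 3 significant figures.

212 N

k = Gd⁴/(8D³N_a) = (78.2×10³)(11.3⁴)/(8·143.0³·17) = 3.2061 N/mm
F = k·δ = 3.2061 × 66.2 = 212.24 N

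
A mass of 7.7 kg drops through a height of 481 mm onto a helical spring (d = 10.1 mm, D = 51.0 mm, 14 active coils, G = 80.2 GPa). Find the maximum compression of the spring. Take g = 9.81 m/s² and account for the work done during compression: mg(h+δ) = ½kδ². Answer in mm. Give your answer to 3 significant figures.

37.3 mm

k = Gd⁴/(8D³N_a) = (80.2×10³)(10.1⁴)/(8·51.0³·14) = 56.173 N/mm
W = mg = 7.7 × 9.81 = 75.537 N
½kδ² − Wδ − Wh = 0 → δ = (W + √(W² + 2kWh))/k
δ = (75.537 + √(5705.8 + 4.08194e+06))/56.173 = (75.537 + 2021.8)/56.173 = 37.337 mm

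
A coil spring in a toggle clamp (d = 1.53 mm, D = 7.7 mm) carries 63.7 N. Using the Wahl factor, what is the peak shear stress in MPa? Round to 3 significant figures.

456 MPa

Spring index C = D/d = 7.7/1.53 = 5.0327
K_W = (4C−1)/(4C−4) + 0.615/C = 19.131/16.131 + 0.1222 = 1.3082
τ₀ = 8FD/(πd³) = 8·63.7·7.7/(π·1.53³) = 3923.92/11.252 = 348.74 MPa
τ_max = K·τ₀ = 1.3082 × 348.74 = 456.21 MPa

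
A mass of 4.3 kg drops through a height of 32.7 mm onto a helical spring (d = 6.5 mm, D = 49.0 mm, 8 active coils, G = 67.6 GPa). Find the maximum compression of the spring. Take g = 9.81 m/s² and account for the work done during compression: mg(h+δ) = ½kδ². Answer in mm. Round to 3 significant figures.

16.0 mm

k = Gd⁴/(8D³N_a) = (67.6×10³)(6.5⁴)/(8·49.0³·8) = 16.026 N/mm
W = mg = 4.3 × 9.81 = 42.183 N
½kδ² − Wδ − Wh = 0 → δ = (W + √(W² + 2kWh))/k
δ = (42.183 + √(1779.4 + 44212.7))/16.026 = (42.183 + 214.46)/16.026 = 16.014 mm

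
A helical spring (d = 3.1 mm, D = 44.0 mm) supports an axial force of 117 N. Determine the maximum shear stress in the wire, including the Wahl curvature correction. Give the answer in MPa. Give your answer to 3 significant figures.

Spring index C = D/d = 44.0/3.1 = 14.1935
K_W = (4C−1)/(4C−4) + 0.615/C = 55.774/52.774 + 0.0433 = 1.1002
τ₀ = 8FD/(πd³) = 8·117·44.0/(π·3.1³) = 41184/93.591 = 440.04 MPa
τ_max = K·τ₀ = 1.1002 × 440.04 = 484.12 MPa

484 MPa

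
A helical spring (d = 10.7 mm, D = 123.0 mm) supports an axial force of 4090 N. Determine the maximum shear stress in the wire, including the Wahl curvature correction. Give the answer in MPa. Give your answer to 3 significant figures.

Spring index C = D/d = 123.0/10.7 = 11.4953
K_W = (4C−1)/(4C−4) + 0.615/C = 44.981/41.981 + 0.0535 = 1.1250
τ₀ = 8FD/(πd³) = 8·4090·123.0/(π·10.7³) = 4.02456e+06/3848.6 = 1045.7 MPa
τ_max = K·τ₀ = 1.1250 × 1045.7 = 1176.4 MPa

1180 MPa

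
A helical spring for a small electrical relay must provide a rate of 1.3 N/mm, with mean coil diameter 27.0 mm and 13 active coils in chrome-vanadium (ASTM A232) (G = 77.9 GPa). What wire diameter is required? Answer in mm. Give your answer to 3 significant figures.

2.42 mm

d = (8D³N_a·k / G)^(1/4) = (8·27.0³·13·1.3 / (77.9×10³))^0.25
  = (34.161)^0.25 = 2.4176 mm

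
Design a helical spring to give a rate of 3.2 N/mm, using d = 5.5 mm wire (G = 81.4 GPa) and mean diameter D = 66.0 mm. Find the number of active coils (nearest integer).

N_a = Gd⁴/(8D³k) = (81.4×10³ × 5.5⁴)/(8 × 66.0³ × 3.2)
    = 7.44861e+07 / 7.3599e+06 = 10.12 → 10 coils

10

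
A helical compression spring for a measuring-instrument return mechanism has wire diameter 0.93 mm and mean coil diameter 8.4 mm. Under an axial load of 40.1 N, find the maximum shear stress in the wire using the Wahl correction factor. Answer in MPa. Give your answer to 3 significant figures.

Spring index C = D/d = 8.4/0.93 = 9.0323
K_W = (4C−1)/(4C−4) + 0.615/C = 35.129/32.129 + 0.0681 = 1.1615
τ₀ = 8FD/(πd³) = 8·40.1·8.4/(π·0.93³) = 2694.72/2.527 = 1066.4 MPa
τ_max = K·τ₀ = 1.1615 × 1066.4 = 1238.6 MPa

1240 MPa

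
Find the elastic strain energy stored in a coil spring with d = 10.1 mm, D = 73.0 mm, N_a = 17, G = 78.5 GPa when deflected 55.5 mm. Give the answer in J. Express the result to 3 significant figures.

k = Gd⁴/(8D³N_a) = (78.5×10³)(10.1⁴)/(8·73.0³·17) = 15.44 N/mm
U = ½kδ² = 0.5 × 15.44 × 55.5² = 23780 N·mm = 23.78 J

23.8 J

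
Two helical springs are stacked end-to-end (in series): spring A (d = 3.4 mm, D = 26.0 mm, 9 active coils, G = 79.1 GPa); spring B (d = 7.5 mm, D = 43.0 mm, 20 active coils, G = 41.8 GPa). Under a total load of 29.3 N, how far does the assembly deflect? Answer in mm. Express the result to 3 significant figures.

k_A = Gd⁴/(8D³N_a) = (79.1×10³)(3.4⁴)/(8·26.0³·9) = 8.3529 N/mm
k_B = Gd⁴/(8D³N_a) = (41.8×10³)(7.5⁴)/(8·43.0³·20) = 10.397 N/mm
Series: 1/k_eq = 1/8.3529 + 1/10.397 = 0.2159; k_eq = 4.6317 N/mm
δ = F/k_eq = 29.3/4.6317 = 6.3259 mm

6.33 mm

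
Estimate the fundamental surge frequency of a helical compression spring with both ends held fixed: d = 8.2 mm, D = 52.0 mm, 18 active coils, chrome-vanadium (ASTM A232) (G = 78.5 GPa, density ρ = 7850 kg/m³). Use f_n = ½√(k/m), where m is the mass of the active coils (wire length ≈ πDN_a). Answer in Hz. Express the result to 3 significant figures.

60.0 Hz

k = Gd⁴/(8D³N_a) = (78.5×10³)(8.2⁴)/(8·52.0³·18) = 17.529 N/mm = 17529 N/m
Wire length L = πDN_a = π·52.0·18 = 2940.5 mm
m = ρ·(πd²/4)·L = 7850 × 52.81×10⁻⁶ m² × 2.9405 m = 1.219 kg
f_n = ½√(k/m) = 0.5·√(17529/1.219) = 0.5·√(14379) = 59.957 Hz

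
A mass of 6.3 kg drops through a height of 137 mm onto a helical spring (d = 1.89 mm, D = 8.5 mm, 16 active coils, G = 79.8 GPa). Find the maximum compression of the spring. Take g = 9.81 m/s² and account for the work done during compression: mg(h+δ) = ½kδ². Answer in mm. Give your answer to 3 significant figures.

41.2 mm

k = Gd⁴/(8D³N_a) = (79.8×10³)(1.89⁴)/(8·8.5³·16) = 12.953 N/mm
W = mg = 6.3 × 9.81 = 61.803 N
½kδ² − Wδ − Wh = 0 → δ = (W + √(W² + 2kWh))/k
δ = (61.803 + √(3819.6 + 219353))/12.953 = (61.803 + 472.41)/12.953 = 41.241 mm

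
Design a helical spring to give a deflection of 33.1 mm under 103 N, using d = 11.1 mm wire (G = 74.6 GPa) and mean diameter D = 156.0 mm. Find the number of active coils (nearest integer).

Required rate k = F/δ = 103/33.1 = 3.1118 N/mm
N_a = Gd⁴/(8D³k) = (74.6×10³ × 11.1⁴)/(8 × 156.0³ × 3.1118)
    = 1.13248e+09 / 9.4509e+07 = 11.98 → 12 coils

12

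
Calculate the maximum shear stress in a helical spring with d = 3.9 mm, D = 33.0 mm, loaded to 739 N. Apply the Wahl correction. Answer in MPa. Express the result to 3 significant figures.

Spring index C = D/d = 33.0/3.9 = 8.4615
K_W = (4C−1)/(4C−4) + 0.615/C = 32.846/29.846 + 0.0727 = 1.1732
τ₀ = 8FD/(πd³) = 8·739·33.0/(π·3.9³) = 195096/186.36 = 1046.9 MPa
τ_max = K·τ₀ = 1.1732 × 1046.9 = 1228.2 MPa

1230 MPa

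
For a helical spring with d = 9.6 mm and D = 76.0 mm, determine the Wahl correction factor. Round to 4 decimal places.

1.1861

C = D/d = 76.0/9.6 = 7.9167
K_W = (4C−1)/(4C−4) + 0.615/C = 30.667/27.667 + 0.0777 = 1.1861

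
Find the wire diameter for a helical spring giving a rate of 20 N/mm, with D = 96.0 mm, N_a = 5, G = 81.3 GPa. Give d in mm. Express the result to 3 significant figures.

d = (8D³N_a·k / G)^(1/4) = (8·96.0³·5·20 / (81.3×10³))^0.25
  = (8705.9)^0.25 = 9.6595 mm

9.66 mm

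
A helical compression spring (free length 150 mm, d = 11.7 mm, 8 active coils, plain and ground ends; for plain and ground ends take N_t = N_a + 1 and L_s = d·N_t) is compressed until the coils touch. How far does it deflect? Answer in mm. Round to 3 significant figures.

N_t = 9; L_s = 11.7·9 = 105.3 mm
δ_solid = L₀ − L_s = 150 − 105.3 = 44.7 mm

44.7 mm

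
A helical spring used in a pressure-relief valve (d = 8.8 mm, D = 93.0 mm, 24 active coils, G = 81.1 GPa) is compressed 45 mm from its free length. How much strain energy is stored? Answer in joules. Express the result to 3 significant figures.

k = Gd⁴/(8D³N_a) = (81.1×10³)(8.8⁴)/(8·93.0³·24) = 3.1492 N/mm
U = ½kδ² = 0.5 × 3.1492 × 45² = 3188.6 N·mm = 3.1886 J

3.19 J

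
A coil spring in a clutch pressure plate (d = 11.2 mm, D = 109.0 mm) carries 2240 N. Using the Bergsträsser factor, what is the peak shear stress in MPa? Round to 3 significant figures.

504 MPa

Spring index C = D/d = 109.0/11.2 = 9.7321
K_B = (4C+2)/(4C−3) = 40.929/35.929 = 1.1392
τ₀ = 8FD/(πd³) = 8·2240·109.0/(π·11.2³) = 1.95328e+06/4413.7 = 442.55 MPa
τ_max = K·τ₀ = 1.1392 × 442.55 = 504.14 MPa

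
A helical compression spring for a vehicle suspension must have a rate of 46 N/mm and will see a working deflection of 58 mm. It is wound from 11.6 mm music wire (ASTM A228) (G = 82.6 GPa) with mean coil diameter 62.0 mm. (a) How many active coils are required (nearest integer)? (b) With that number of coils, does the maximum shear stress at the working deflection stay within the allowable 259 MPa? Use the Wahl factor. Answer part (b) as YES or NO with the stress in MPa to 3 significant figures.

(a) 17 coils; (b) NO, τ_max = 349 MPa

N_a = Gd⁴/(8D³k) = (82.6×10³)(11.6⁴)/(8·62.0³·46) = 17.05 → N_a = 17
Actual rate k = Gd⁴/(8D³·17) = 46.142 N/mm
Working load F = kδ = 46.142·58 = 2676.2 N
C = 62.0/11.6 = 5.3448; K_W = (4C−1)/(4C−4)+0.615/C = 1.2877
τ_max = K_W·8FD/(πd³) = 1.2877·270.7 = 348.57 MPa
τ_max > 259 MPa → exceeds allowable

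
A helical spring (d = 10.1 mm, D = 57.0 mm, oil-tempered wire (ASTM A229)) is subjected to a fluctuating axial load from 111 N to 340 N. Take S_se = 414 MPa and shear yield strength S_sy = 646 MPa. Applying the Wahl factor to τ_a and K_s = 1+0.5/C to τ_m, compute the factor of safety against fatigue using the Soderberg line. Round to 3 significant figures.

C = D/d = 57.0/10.1 = 5.6436; K_W = (4C−1)/(4C−4)+0.615/C = 1.2705; K_s = 1+0.5/C = 1.0886
F_a = (F_max−F_min)/2 = 114.5 N; F_m = (F_max+F_min)/2 = 225.5 N
τ_a = K_W·8F_aD/(πd³) = 1.2705 × 16.131 = 20.494 MPa
τ_m = K_s·8F_mD/(πd³) = 1.0886 × 31.769 = 34.583 MPa
Soderberg: 1/n_f = τ_a/S_se + τ_m/S_sy = 20.494/414 + 34.583/646 = 0.04950 + 0.05353 = 0.10304
n_f = 1/0.10304 = 9.705

9.71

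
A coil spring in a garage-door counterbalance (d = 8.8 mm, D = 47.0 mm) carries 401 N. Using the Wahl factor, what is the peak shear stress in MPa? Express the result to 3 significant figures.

90.7 MPa

Spring index C = D/d = 47.0/8.8 = 5.3409
K_W = (4C−1)/(4C−4) + 0.615/C = 20.364/17.364 + 0.1151 = 1.2879
τ₀ = 8FD/(πd³) = 8·401·47.0/(π·8.8³) = 150776/2140.9 = 70.426 MPa
τ_max = K·τ₀ = 1.2879 × 70.426 = 90.704 MPa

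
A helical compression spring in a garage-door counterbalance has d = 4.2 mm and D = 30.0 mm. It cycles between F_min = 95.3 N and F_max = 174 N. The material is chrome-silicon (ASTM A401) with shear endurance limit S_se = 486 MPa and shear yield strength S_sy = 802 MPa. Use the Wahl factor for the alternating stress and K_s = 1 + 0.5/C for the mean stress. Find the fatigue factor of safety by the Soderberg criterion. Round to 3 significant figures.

C = D/d = 30.0/4.2 = 7.1429; K_W = (4C−1)/(4C−4)+0.615/C = 1.2082; K_s = 1+0.5/C = 1.0700
F_a = (F_max−F_min)/2 = 39.35 N; F_m = (F_max+F_min)/2 = 134.65 N
τ_a = K_W·8F_aD/(πd³) = 1.2082 × 40.575 = 49.022 MPa
τ_m = K_s·8F_mD/(πd³) = 1.0700 × 138.84 = 148.56 MPa
Soderberg: 1/n_f = τ_a/S_se + τ_m/S_sy = 49.022/486 + 148.56/802 = 0.10087 + 0.18524 = 0.28611
n_f = 1/0.28611 = 3.495

3.50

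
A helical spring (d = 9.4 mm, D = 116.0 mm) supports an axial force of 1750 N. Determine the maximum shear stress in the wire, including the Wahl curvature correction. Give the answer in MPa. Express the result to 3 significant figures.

695 MPa

Spring index C = D/d = 116.0/9.4 = 12.3404
K_W = (4C−1)/(4C−4) + 0.615/C = 48.362/45.362 + 0.0498 = 1.1160
τ₀ = 8FD/(πd³) = 8·1750·116.0/(π·9.4³) = 1.624e+06/2609.4 = 622.38 MPa
τ_max = K·τ₀ = 1.1160 × 622.38 = 694.55 MPa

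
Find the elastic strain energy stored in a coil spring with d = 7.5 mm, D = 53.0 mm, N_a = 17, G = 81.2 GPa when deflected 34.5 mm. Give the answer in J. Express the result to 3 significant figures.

k = Gd⁴/(8D³N_a) = (81.2×10³)(7.5⁴)/(8·53.0³·17) = 12.689 N/mm
U = ½kδ² = 0.5 × 12.689 × 34.5² = 7551.7 N·mm = 7.5517 J

7.55 J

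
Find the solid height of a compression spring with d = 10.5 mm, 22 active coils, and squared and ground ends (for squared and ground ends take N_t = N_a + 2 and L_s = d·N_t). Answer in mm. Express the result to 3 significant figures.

squared and ground ends: N_t = N_a + 2 = 22 + 2 = 24
L_s = d·N_t = 10.5 × 24 = 252 mm

252 mm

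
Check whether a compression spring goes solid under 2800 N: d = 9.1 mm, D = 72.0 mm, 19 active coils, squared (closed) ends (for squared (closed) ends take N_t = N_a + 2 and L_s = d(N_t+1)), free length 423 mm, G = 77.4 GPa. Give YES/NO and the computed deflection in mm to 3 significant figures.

k = Gd⁴/(8D³N_a) = (77.4×10³)(9.1⁴)/(8·72.0³·19) = 9.3555 N/mm
N_t = 21; L_s = 9.1·22 = 200.2 mm; δ_solid = L₀ − L_s = 423 − 200.2 = 222.8 mm
δ = F/k = 2800/9.3555 = 299.29 mm
δ ≥ δ_solid → spring goes solid

YES, δ = 299 mm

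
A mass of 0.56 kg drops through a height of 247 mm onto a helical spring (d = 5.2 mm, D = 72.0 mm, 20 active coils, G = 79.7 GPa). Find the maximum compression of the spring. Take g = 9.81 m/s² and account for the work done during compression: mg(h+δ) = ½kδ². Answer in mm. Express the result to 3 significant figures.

58.7 mm

k = Gd⁴/(8D³N_a) = (79.7×10³)(5.2⁴)/(8·72.0³·20) = 0.97579 N/mm
W = mg = 0.56 × 9.81 = 5.4936 N
½kδ² − Wδ − Wh = 0 → δ = (W + √(W² + 2kWh))/k
δ = (5.4936 + √(30.18 + 2648.12))/0.97579 = (5.4936 + 51.752)/0.97579 = 58.667 mm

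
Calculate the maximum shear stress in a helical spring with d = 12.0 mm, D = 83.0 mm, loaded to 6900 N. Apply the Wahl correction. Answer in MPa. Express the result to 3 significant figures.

1030 MPa

Spring index C = D/d = 83.0/12.0 = 6.9167
K_W = (4C−1)/(4C−4) + 0.615/C = 26.667/23.667 + 0.0889 = 1.2157
τ₀ = 8FD/(πd³) = 8·6900·83.0/(π·12.0³) = 4.5816e+06/5428.7 = 843.96 MPa
τ_max = K·τ₀ = 1.2157 × 843.96 = 1026 MPa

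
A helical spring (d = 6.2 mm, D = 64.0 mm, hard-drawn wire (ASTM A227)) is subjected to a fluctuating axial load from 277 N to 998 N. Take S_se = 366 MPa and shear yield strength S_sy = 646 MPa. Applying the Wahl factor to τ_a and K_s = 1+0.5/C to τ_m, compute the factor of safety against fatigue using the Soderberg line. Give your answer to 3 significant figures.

C = D/d = 64.0/6.2 = 10.3226; K_W = (4C−1)/(4C−4)+0.615/C = 1.1400; K_s = 1+0.5/C = 1.0484
F_a = (F_max−F_min)/2 = 360.5 N; F_m = (F_max+F_min)/2 = 637.5 N
τ_a = K_W·8F_aD/(πd³) = 1.1400 × 246.52 = 281.04 MPa
τ_m = K_s·8F_mD/(πd³) = 1.0484 × 435.94 = 457.05 MPa
Soderberg: 1/n_f = τ_a/S_se + τ_m/S_sy = 281.04/366 + 457.05/646 = 0.76786 + 0.70751 = 1.4754
n_f = 1/1.4754 = 0.6778

0.678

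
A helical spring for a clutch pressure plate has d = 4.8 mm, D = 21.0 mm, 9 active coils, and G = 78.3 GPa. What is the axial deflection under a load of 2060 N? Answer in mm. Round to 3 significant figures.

k = Gd⁴/(8D³N_a) = (78.3×10³)(4.8⁴)/(8·21.0³·9) = 62.336 N/mm
δ = F/k = 2060 / 62.336 = 33.047 mm

33.0 mm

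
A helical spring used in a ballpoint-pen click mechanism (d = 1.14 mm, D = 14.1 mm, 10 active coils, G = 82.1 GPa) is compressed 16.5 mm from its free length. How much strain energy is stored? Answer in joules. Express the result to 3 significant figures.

k = Gd⁴/(8D³N_a) = (82.1×10³)(1.14⁴)/(8·14.1³·10) = 0.61832 N/mm
U = ½kδ² = 0.5 × 0.61832 × 16.5² = 84.169 N·mm = 0.084169 J

0.0842 J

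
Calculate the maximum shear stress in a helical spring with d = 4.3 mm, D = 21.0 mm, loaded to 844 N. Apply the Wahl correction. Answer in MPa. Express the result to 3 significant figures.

749 MPa

Spring index C = D/d = 21.0/4.3 = 4.8837
K_W = (4C−1)/(4C−4) + 0.615/C = 18.535/15.535 + 0.1259 = 1.3190
τ₀ = 8FD/(πd³) = 8·844·21.0/(π·4.3³) = 141792/249.78 = 567.67 MPa
τ_max = K·τ₀ = 1.3190 × 567.67 = 748.78 MPa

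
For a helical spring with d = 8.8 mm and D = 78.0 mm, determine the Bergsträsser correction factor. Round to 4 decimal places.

1.1541

C = D/d = 78.0/8.8 = 8.8636
K_B = (4C+2)/(4C−3) = 37.455/32.455 = 1.1541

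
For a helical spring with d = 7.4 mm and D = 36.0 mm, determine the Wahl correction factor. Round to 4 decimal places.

C = D/d = 36.0/7.4 = 4.8649
K_W = (4C−1)/(4C−4) + 0.615/C = 18.459/15.459 + 0.1264 = 1.3205

1.3205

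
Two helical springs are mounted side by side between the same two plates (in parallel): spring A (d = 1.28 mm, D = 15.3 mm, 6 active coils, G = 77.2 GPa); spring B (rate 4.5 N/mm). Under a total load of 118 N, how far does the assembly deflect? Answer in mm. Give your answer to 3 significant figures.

20.7 mm

k_A = Gd⁴/(8D³N_a) = (77.2×10³)(1.28⁴)/(8·15.3³·6) = 1.2054 N/mm
Parallel: k_eq = 1.2054 + 4.5 = 5.7054 N/mm
δ = F/k_eq = 118/5.7054 = 20.682 mm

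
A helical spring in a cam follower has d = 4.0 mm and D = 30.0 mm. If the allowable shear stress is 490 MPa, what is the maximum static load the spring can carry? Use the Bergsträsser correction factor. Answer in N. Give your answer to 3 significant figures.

346 N

C = D/d = 30.0/4.0 = 7.5000
K_B = (4C+2)/(4C−3) = 32.000/27.000 = 1.1852
τ_max = K·8FD/(πd³) → F_max = τ_allow·πd³/(8DK)
F_max = 490·π·4.0³/(8·30.0·1.1852) = 98520/284.44 = 346.36 N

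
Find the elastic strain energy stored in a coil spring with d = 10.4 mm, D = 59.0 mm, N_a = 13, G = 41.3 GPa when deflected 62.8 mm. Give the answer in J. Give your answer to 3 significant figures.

k = Gd⁴/(8D³N_a) = (41.3×10³)(10.4⁴)/(8·59.0³·13) = 22.62 N/mm
U = ½kδ² = 0.5 × 22.62 × 62.8² = 44605 N·mm = 44.605 J

44.6 J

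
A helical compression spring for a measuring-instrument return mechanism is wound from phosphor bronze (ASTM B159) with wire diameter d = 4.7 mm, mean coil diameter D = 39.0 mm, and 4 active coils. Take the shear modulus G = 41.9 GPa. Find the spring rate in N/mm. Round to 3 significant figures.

10.8 N/mm

k = Gd⁴/(8D³N_a) = (41.9×10³ × 4.7⁴) / (8 × 39.0³ × 4)
  = 2.04459e+07 / 1.89821e+06 = 10.771 N/mm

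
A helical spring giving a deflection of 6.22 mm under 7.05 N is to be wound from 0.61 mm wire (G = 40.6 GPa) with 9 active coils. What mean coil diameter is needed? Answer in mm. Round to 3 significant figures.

4.10 mm

Required rate k = F/δ = 7.05/6.22 = 1.1334 N/mm
D = (Gd⁴/(8N_a·k))^(1/3) = (40.6×10³·0.61⁴/(8·9·1.1334))^(1/3)
  = (68.8833)^(1/3) = 4.0993 mm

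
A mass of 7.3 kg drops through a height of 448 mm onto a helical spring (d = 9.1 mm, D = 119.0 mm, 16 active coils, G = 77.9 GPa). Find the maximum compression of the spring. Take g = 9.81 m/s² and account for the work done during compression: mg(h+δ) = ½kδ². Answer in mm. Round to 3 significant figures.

k = Gd⁴/(8D³N_a) = (77.9×10³)(9.1⁴)/(8·119.0³·16) = 2.4766 N/mm
W = mg = 7.3 × 9.81 = 71.613 N
½kδ² − Wδ − Wh = 0 → δ = (W + √(W² + 2kWh))/k
δ = (71.613 + √(5128.4 + 158910))/2.4766 = (71.613 + 405.02)/2.4766 = 192.45 mm

192 mm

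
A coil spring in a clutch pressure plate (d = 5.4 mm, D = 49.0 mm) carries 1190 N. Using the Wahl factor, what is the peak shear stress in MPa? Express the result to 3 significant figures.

Spring index C = D/d = 49.0/5.4 = 9.0741
K_W = (4C−1)/(4C−4) + 0.615/C = 35.296/32.296 + 0.0678 = 1.1607
τ₀ = 8FD/(πd³) = 8·1190·49.0/(π·5.4³) = 466480/494.69 = 942.98 MPa
τ_max = K·τ₀ = 1.1607 × 942.98 = 1094.5 MPa

1090 MPa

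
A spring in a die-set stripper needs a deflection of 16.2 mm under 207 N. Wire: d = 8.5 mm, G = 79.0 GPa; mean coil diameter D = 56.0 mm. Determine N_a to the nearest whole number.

23

Required rate k = F/δ = 207/16.2 = 12.778 N/mm
N_a = Gd⁴/(8D³k) = (79.0×10³ × 8.5⁴)/(8 × 56.0³ × 12.778)
    = 4.12385e+08 / 1.79519e+07 = 22.97 → 23 coils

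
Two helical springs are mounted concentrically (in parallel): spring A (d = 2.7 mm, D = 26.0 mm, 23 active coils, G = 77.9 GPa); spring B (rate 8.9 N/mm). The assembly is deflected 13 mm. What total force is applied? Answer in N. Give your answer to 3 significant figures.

132 N

k_A = Gd⁴/(8D³N_a) = (77.9×10³)(2.7⁴)/(8·26.0³·23) = 1.2801 N/mm
Parallel: k_eq = 1.2801 + 8.9 = 10.18 N/mm
F = k_eq·δ = 10.18·13 = 132.34 N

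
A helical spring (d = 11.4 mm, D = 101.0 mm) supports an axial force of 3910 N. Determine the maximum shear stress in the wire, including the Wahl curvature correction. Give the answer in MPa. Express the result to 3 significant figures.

791 MPa

Spring index C = D/d = 101.0/11.4 = 8.8596
K_W = (4C−1)/(4C−4) + 0.615/C = 34.439/31.439 + 0.0694 = 1.1648
τ₀ = 8FD/(πd³) = 8·3910·101.0/(π·11.4³) = 3.15928e+06/4654.4 = 678.77 MPa
τ_max = K·τ₀ = 1.1648 × 678.77 = 790.66 MPa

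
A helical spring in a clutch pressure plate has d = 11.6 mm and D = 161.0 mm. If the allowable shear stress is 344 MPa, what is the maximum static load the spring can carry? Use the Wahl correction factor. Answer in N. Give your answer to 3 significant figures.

1190 N

C = D/d = 161.0/11.6 = 13.8793
K_W = (4C−1)/(4C−4) + 0.615/C = 54.517/51.517 + 0.0443 = 1.1025
τ_max = K·8FD/(πd³) → F_max = τ_allow·πd³/(8DK)
F_max = 344·π·11.6³/(8·161.0·1.1025) = 1.6869e+06/1420.1 = 1187.9 N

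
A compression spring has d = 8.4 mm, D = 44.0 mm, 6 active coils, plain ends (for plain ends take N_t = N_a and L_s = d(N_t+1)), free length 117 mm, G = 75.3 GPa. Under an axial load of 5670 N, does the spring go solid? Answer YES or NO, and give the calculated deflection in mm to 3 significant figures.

YES, δ = 61.8 mm

k = Gd⁴/(8D³N_a) = (75.3×10³)(8.4⁴)/(8·44.0³·6) = 91.688 N/mm
N_t = 6; L_s = 8.4·7 = 58.8 mm; δ_solid = L₀ − L_s = 117 − 58.8 = 58.2 mm
δ = F/k = 5670/91.688 = 61.84 mm
δ ≥ δ_solid → spring goes solid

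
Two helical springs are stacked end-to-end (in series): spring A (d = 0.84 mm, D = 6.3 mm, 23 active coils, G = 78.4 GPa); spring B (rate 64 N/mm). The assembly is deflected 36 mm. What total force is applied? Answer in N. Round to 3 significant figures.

30.1 N

k_A = Gd⁴/(8D³N_a) = (78.4×10³)(0.84⁴)/(8·6.3³·23) = 0.84839 N/mm
Series: 1/k_eq = 1/0.84839 + 1/64 = 1.1943; k_eq = 0.83729 N/mm
F = k_eq·δ = 0.83729·36 = 30.142 N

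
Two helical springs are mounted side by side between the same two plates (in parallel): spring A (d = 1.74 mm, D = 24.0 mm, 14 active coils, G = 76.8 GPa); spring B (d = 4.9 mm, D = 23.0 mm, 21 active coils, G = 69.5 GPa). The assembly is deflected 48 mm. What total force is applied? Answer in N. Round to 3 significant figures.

k_A = Gd⁴/(8D³N_a) = (76.8×10³)(1.74⁴)/(8·24.0³·14) = 0.45468 N/mm
k_B = Gd⁴/(8D³N_a) = (69.5×10³)(4.9⁴)/(8·23.0³·21) = 19.601 N/mm
Parallel: k_eq = 0.45468 + 19.601 = 20.056 N/mm
F = k_eq·δ = 20.056·48 = 962.67 N

963 N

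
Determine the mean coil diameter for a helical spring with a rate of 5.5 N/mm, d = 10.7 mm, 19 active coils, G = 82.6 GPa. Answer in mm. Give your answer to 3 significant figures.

D = (Gd⁴/(8N_a·k))^(1/3) = (82.6×10³·10.7⁴/(8·19·5.5))^(1/3)
  = (1.29512e+06)^(1/3) = 109.0025 mm

109 mm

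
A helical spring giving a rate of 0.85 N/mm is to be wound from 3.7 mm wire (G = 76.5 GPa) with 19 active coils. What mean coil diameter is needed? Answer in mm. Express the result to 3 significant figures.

D = (Gd⁴/(8N_a·k))^(1/3) = (76.5×10³·3.7⁴/(8·19·0.85))^(1/3)
  = (110970)^(1/3) = 48.0546 mm

48.1 mm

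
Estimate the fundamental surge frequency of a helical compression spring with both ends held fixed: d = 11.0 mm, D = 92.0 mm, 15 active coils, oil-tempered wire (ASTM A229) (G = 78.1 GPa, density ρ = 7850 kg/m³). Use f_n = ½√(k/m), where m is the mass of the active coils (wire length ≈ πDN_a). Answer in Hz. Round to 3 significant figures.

k = Gd⁴/(8D³N_a) = (78.1×10³)(11.0⁴)/(8·92.0³·15) = 12.237 N/mm = 12237 N/m
Wire length L = πDN_a = π·92.0·15 = 4335.4 mm
m = ρ·(πd²/4)·L = 7850 × 95.033×10⁻⁶ m² × 4.3354 m = 3.2343 kg
f_n = ½√(k/m) = 0.5·√(12237/3.2343) = 0.5·√(3783.6) = 30.755 Hz

30.8 Hz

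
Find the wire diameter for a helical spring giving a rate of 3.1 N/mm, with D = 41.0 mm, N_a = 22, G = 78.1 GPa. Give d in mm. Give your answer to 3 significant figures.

d = (8D³N_a·k / G)^(1/4) = (8·41.0³·22·3.1 / (78.1×10³))^0.25
  = (481.48)^0.25 = 4.6843 mm

4.68 mm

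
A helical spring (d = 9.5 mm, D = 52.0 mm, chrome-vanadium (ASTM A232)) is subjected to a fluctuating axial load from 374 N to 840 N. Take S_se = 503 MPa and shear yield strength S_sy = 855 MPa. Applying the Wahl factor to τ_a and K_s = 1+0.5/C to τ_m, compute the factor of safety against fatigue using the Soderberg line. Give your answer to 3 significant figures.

4.73

C = D/d = 52.0/9.5 = 5.4737; K_W = (4C−1)/(4C−4)+0.615/C = 1.2800; K_s = 1+0.5/C = 1.0913
F_a = (F_max−F_min)/2 = 233 N; F_m = (F_max+F_min)/2 = 607 N
τ_a = K_W·8F_aD/(πd³) = 1.2800 × 35.986 = 46.062 MPa
τ_m = K_s·8F_mD/(πd³) = 1.0913 × 93.748 = 102.31 MPa
Soderberg: 1/n_f = τ_a/S_se + τ_m/S_sy = 46.062/503 + 102.31/855 = 0.09157 + 0.11966 = 0.21124
n_f = 1/0.21124 = 4.734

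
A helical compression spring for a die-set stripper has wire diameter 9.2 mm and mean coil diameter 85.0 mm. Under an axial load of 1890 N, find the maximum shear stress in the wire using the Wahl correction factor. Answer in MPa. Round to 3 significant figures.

608 MPa

Spring index C = D/d = 85.0/9.2 = 9.2391
K_W = (4C−1)/(4C−4) + 0.615/C = 35.957/32.957 + 0.0666 = 1.1576
τ₀ = 8FD/(πd³) = 8·1890·85.0/(π·9.2³) = 1.2852e+06/2446.3 = 525.36 MPa
τ_max = K·τ₀ = 1.1576 × 525.36 = 608.15 MPa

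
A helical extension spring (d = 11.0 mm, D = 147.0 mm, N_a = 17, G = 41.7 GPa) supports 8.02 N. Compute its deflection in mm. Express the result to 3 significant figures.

5.67 mm

k = Gd⁴/(8D³N_a) = (41.7×10³)(11.0⁴)/(8·147.0³·17) = 1.4132 N/mm
δ = F/k = 8.02 / 1.4132 = 5.6749 mm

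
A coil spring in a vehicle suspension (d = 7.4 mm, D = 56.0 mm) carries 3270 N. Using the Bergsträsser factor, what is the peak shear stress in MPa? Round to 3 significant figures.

Spring index C = D/d = 56.0/7.4 = 7.5676
K_B = (4C+2)/(4C−3) = 32.270/27.270 = 1.1833
τ₀ = 8FD/(πd³) = 8·3270·56.0/(π·7.4³) = 1.46496e+06/1273 = 1150.7 MPa
τ_max = K·τ₀ = 1.1833 × 1150.7 = 1361.7 MPa

1360 MPa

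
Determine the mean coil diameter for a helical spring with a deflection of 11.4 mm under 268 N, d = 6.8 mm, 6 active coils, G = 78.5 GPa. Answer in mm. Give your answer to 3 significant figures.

53.0 mm

Required rate k = F/δ = 268/11.4 = 23.509 N/mm
D = (Gd⁴/(8N_a·k))^(1/3) = (78.5×10³·6.8⁴/(8·6·23.509))^(1/3)
  = (148742)^(1/3) = 52.9840 mm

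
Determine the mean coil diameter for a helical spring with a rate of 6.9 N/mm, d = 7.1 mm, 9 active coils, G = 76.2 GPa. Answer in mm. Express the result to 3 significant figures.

73.0 mm

D = (Gd⁴/(8N_a·k))^(1/3) = (76.2×10³·7.1⁴/(8·9·6.9))^(1/3)
  = (389769)^(1/3) = 73.0470 mm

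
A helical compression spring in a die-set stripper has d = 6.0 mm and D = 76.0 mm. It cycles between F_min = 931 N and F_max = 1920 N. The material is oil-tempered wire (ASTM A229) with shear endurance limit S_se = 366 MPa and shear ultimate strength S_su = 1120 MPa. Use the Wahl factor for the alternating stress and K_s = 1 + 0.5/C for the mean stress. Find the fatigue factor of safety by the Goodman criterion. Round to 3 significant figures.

C = D/d = 76.0/6.0 = 12.6667; K_W = (4C−1)/(4C−4)+0.615/C = 1.1128; K_s = 1+0.5/C = 1.0395
F_a = (F_max−F_min)/2 = 494.5 N; F_m = (F_max+F_min)/2 = 1425.5 N
τ_a = K_W·8F_aD/(πd³) = 1.1128 × 443.06 = 493.06 MPa
τ_m = K_s·8F_mD/(πd³) = 1.0395 × 1277.2 = 1327.6 MPa
Goodman: 1/n_f = τ_a/S_se + τ_m/S_su = 493.06/366 + 1327.6/1120 = 1.34715 + 1.18539 = 2.5325
n_f = 1/2.5325 = 0.3949

0.395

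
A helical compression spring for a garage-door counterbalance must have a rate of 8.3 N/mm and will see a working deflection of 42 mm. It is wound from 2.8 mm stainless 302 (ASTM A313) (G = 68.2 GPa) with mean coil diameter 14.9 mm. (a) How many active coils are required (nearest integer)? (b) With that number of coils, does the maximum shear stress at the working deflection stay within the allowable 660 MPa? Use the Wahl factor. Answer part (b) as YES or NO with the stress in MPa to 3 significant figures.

N_a = Gd⁴/(8D³k) = (68.2×10³)(2.8⁴)/(8·14.9³·8.3) = 19.08 → N_a = 19
Actual rate k = Gd⁴/(8D³·19) = 8.3371 N/mm
Working load F = kδ = 8.3371·42 = 350.16 N
C = 14.9/2.8 = 5.3214; K_W = (4C−1)/(4C−4)+0.615/C = 1.2891
τ_max = K_W·8FD/(πd³) = 1.2891·605.22 = 780.21 MPa
τ_max > 660 MPa → exceeds allowable

(a) 19 coils; (b) NO, τ_max = 780 MPa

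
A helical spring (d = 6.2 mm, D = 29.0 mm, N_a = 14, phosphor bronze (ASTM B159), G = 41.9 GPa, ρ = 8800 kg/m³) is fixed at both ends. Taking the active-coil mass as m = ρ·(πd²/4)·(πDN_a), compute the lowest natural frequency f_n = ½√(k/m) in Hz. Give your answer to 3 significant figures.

129 Hz

k = Gd⁴/(8D³N_a) = (41.9×10³)(6.2⁴)/(8·29.0³·14) = 22.666 N/mm = 22666 N/m
Wire length L = πDN_a = π·29.0·14 = 1275.5 mm
m = ρ·(πd²/4)·L = 8800 × 30.191×10⁻⁶ m² × 1.2755 m = 0.33887 kg
f_n = ½√(k/m) = 0.5·√(22666/0.33887) = 0.5·√(66886) = 129.31 Hz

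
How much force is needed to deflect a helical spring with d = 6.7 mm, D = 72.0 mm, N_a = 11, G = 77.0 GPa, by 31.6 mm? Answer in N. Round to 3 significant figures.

149 N

k = Gd⁴/(8D³N_a) = (77.0×10³)(6.7⁴)/(8·72.0³·11) = 4.724 N/mm
F = k·δ = 4.724 × 31.6 = 149.28 N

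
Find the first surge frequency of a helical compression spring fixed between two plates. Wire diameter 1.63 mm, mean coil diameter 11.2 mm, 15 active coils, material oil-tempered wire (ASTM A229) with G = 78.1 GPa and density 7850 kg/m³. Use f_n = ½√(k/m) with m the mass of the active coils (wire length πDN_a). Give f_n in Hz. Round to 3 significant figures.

308 Hz

k = Gd⁴/(8D³N_a) = (78.1×10³)(1.63⁴)/(8·11.2³·15) = 3.2701 N/mm = 3270.1 N/m
Wire length L = πDN_a = π·11.2·15 = 527.79 mm
m = ρ·(πd²/4)·L = 7850 × 2.0867×10⁻⁶ m² × 0.52779 m = 0.0086456 kg
f_n = ½√(k/m) = 0.5·√(3270.1/0.0086456) = 0.5·√(3.7824e+05) = 307.51 Hz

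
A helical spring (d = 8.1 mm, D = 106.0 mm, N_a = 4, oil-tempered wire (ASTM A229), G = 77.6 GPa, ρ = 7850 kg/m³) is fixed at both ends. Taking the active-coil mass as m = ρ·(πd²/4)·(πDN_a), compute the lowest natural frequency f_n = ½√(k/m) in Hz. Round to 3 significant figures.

63.8 Hz

k = Gd⁴/(8D³N_a) = (77.6×10³)(8.1⁴)/(8·106.0³·4) = 8.7646 N/mm = 8764.6 N/m
Wire length L = πDN_a = π·106.0·4 = 1332 mm
m = ρ·(πd²/4)·L = 7850 × 51.53×10⁻⁶ m² × 1.332 m = 0.53882 kg
f_n = ½√(k/m) = 0.5·√(8764.6/0.53882) = 0.5·√(16266) = 63.77 Hz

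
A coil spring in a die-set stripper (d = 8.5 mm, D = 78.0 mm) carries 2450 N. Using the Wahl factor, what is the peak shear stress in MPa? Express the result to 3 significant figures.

Spring index C = D/d = 78.0/8.5 = 9.1765
K_W = (4C−1)/(4C−4) + 0.615/C = 35.706/32.706 + 0.0670 = 1.1587
τ₀ = 8FD/(πd³) = 8·2450·78.0/(π·8.5³) = 1.5288e+06/1929.3 = 792.4 MPa
τ_max = K·τ₀ = 1.1587 × 792.4 = 918.19 MPa

918 MPa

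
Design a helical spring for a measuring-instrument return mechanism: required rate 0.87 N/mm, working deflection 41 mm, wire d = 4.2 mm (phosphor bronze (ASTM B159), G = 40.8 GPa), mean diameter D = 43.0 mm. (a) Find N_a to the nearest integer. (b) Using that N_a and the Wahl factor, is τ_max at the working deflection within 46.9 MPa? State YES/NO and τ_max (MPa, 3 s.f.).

(a) 23 coils; (b) NO, τ_max = 60.0 MPa

N_a = Gd⁴/(8D³k) = (40.8×10³)(4.2⁴)/(8·43.0³·0.87) = 22.94 → N_a = 23
Actual rate k = Gd⁴/(8D³·23) = 0.86783 N/mm
Working load F = kδ = 0.86783·41 = 35.581 N
C = 43.0/4.2 = 10.2381; K_W = (4C−1)/(4C−4)+0.615/C = 1.1413
τ_max = K_W·8FD/(πd³) = 1.1413·52.587 = 60.015 MPa
τ_max > 46.9 MPa → exceeds allowable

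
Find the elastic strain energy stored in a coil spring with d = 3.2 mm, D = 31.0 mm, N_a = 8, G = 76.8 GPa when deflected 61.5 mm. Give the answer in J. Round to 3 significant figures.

k = Gd⁴/(8D³N_a) = (76.8×10³)(3.2⁴)/(8·31.0³·8) = 4.2237 N/mm
U = ½kδ² = 0.5 × 4.2237 × 61.5² = 7987.6 N·mm = 7.9876 J

7.99 J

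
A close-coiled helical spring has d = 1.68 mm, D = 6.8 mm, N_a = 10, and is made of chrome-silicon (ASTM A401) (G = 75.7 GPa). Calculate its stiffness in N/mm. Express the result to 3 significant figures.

k = Gd⁴/(8D³N_a) = (75.7×10³ × 1.68⁴) / (8 × 6.8³ × 10)
  = 603022 / 25154.6 = 23.973 N/mm

24.0 N/mm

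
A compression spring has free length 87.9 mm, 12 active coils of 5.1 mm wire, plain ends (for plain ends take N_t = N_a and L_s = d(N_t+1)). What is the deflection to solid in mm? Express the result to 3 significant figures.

21.6 mm

N_t = 12; L_s = 5.1·13 = 66.3 mm
δ_solid = L₀ − L_s = 87.9 − 66.3 = 21.6 mm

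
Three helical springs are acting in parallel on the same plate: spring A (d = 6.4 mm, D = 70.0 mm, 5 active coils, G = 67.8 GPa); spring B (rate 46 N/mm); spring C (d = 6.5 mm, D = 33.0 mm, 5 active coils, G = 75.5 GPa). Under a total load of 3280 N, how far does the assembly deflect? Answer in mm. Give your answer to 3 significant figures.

22.2 mm

k_A = Gd⁴/(8D³N_a) = (67.8×10³)(6.4⁴)/(8·70.0³·5) = 8.2908 N/mm
k_C = Gd⁴/(8D³N_a) = (75.5×10³)(6.5⁴)/(8·33.0³·5) = 93.756 N/mm
Parallel: k_eq = 8.2908 + 46 + 93.756 = 148.05 N/mm
δ = F/k_eq = 3280/148.05 = 22.155 mm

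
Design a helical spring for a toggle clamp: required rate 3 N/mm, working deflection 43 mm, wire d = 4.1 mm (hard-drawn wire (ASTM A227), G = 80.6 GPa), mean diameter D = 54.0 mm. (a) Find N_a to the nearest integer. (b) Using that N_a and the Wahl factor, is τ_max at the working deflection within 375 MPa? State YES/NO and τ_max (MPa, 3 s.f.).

N_a = Gd⁴/(8D³k) = (80.6×10³)(4.1⁴)/(8·54.0³·3) = 6.027 → N_a = 6
Actual rate k = Gd⁴/(8D³·6) = 3.0133 N/mm
Working load F = kδ = 3.0133·43 = 129.57 N
C = 54.0/4.1 = 13.1707; K_W = (4C−1)/(4C−4)+0.615/C = 1.1083
τ_max = K_W·8FD/(πd³) = 1.1083·258.52 = 286.53 MPa
τ_max ≤ 375 MPa → acceptable

(a) 6 coils; (b) YES, τ_max = 287 MPa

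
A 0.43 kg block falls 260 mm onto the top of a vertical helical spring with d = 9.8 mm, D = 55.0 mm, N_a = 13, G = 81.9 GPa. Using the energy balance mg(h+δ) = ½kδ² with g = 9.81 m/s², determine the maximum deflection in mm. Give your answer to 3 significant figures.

7.19 mm

k = Gd⁴/(8D³N_a) = (81.9×10³)(9.8⁴)/(8·55.0³·13) = 43.658 N/mm
W = mg = 0.43 × 9.81 = 4.2183 N
½kδ² − Wδ − Wh = 0 → δ = (W + √(W² + 2kWh))/k
δ = (4.2183 + √(17.794 + 95765.2))/43.658 = (4.2183 + 309.49)/43.658 = 7.1855 mm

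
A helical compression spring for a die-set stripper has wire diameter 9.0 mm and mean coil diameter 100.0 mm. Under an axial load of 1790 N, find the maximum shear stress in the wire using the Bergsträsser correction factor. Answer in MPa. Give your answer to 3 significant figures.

Spring index C = D/d = 100.0/9.0 = 11.1111
K_B = (4C+2)/(4C−3) = 46.444/41.444 = 1.1206
τ₀ = 8FD/(πd³) = 8·1790·100.0/(π·9.0³) = 1.432e+06/2290.2 = 625.27 MPa
τ_max = K·τ₀ = 1.1206 × 625.27 = 700.7 MPa

701 MPa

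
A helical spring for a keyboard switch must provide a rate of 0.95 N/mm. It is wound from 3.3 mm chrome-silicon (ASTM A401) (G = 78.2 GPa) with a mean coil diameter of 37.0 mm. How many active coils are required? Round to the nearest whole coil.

24

N_a = Gd⁴/(8D³k) = (78.2×10³ × 3.3⁴)/(8 × 37.0³ × 0.95)
    = 9.2739e+06 / 384963 = 24.09 → 24 coils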